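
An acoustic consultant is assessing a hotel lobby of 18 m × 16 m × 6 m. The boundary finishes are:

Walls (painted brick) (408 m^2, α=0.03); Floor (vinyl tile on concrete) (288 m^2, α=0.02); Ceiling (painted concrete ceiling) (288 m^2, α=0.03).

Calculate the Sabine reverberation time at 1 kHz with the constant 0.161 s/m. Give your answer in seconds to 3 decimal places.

10.443 s

A = Σ Sᵢαᵢ = 408·0.03 + 288·0.02 + 288·0.03 = 26.640 sabins.
V = 18·16·6 = 1728 m³.
RT60 = 0.161 · V / A = 0.161 × 1728 / 26.640 = 10.443 s.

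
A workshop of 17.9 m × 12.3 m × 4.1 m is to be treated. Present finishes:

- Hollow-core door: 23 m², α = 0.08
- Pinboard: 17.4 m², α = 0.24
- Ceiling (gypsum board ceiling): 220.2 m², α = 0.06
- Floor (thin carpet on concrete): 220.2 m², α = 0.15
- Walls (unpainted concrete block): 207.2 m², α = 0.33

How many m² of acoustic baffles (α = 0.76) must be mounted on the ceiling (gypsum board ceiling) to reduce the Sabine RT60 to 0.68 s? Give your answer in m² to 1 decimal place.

133.0

Total absorption A₁ = 23*0.08 + 17.4*0.24 + 220.2*0.06 + 220.2*0.15 + 207.2*0.33
  = 1.840 + 4.176 + 13.212 + 33.030 + 68.376 = 120.634 m² sabins.
Required A₂ = 0.161·902.697/0.68 = 213.727 sabins.
ΔA needed = 213.727 − 120.634 = 93.093 sabins.
Net gain per m²: Δα = 0.76 − 0.06 = 0.70.
Panel area = 93.093 / 0.70 = 133.0 m².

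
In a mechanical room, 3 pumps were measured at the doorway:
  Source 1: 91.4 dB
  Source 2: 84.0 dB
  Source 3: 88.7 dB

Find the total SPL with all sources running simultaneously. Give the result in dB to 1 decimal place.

93.8 dB

Σ 10^(Lᵢ/10) = 2.373e+09.
Combined level = 10 log₁₀(2.373e+09) = 93.8 dB.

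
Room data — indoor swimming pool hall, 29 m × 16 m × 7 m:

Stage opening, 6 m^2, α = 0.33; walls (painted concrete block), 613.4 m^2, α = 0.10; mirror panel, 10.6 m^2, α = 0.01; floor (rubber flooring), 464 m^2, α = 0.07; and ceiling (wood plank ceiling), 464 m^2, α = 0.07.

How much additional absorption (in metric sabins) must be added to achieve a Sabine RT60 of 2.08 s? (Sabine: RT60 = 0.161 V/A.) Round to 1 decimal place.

A₁ = Σ Sᵢαᵢ = 6×0.33 + 613.4×0.10 + 10.6×0.01 + 464×0.07 + 464×0.07 = 128.386 sabins.
Target A₂ = 0.161·3248/2.08 = 251.408 sabins (V = 3248 m³).
Shortfall: 251.408 − 128.386 = 123.0 sabins.

123.0 sabins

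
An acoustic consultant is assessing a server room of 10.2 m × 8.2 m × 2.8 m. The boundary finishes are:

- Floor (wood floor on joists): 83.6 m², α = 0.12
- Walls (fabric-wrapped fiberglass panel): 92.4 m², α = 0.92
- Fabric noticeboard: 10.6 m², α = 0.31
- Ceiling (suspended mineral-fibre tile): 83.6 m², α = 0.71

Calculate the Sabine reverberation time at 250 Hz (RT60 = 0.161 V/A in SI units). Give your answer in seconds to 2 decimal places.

Equivalent absorption area: A = 83.6·0.12 + 92.4·0.92 + 10.6·0.31 + 83.6·0.71 = 157.682 m².
Room volume: 234.192 m³.
Sabine: RT60 = 0.161 × 234.192 / 157.682 = 0.24 s.

0.24 sec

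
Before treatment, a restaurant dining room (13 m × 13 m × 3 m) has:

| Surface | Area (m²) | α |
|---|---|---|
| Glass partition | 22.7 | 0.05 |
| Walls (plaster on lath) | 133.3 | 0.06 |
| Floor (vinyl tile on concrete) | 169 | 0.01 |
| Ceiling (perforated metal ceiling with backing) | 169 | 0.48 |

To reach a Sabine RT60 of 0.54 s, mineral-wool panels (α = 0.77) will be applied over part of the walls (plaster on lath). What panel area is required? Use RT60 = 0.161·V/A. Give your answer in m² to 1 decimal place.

Total absorption A₁ = 22.7·0.05 + 133.3·0.06 + 169·0.01 + 169·0.48
  = 1.135 + 7.998 + 1.690 + 81.120 = 91.943 m² sabins.
V = 507 m³. Target absorption A₂ = 0.161 × 507 / 0.54 = 151.161 sabins.
Absorption to add: 151.161 − 91.943 = 59.218 sabins.
Net gain per m²: Δα = 0.77 − 0.06 = 0.71.
Panel area = 59.218 / 0.71 = 83.4 m².

83.4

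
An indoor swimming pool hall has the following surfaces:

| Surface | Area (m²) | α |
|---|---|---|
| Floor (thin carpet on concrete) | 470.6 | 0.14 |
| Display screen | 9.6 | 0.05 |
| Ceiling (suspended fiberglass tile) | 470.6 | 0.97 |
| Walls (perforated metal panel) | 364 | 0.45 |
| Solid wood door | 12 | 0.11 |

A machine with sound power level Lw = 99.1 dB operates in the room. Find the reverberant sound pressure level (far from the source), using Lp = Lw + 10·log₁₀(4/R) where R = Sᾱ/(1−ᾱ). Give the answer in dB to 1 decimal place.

73.6 dB

Σ(Sᵢαᵢ) = 470.6·0.14 + 9.6·0.05 + 470.6·0.97 + 364·0.45 + 12·0.11 = 687.966; total area S = 1326.8 m².
ᾱ = 0.5185, so room constant R = A/(1−ᾱ) = 1428.798 m².
Lp = 99.1 + 10·log₁₀(4/1428.798) = 99.1 + (-25.53) = 73.6 dB.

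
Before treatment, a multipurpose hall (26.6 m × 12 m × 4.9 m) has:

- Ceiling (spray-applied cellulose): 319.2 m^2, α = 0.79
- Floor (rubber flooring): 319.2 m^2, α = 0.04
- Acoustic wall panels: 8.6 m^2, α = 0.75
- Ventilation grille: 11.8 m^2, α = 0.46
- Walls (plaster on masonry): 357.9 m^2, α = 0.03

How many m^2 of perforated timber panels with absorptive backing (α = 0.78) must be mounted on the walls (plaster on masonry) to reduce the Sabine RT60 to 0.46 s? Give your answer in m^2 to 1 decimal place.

346.5

A₁ = Σ Sᵢαᵢ = 319.2*0.79 + 319.2*0.04 + 8.6*0.75 + 11.8*0.46 + 357.9*0.03 = 287.551 sabins.
Required A₂ = 0.161·1564.08/0.46 = 547.428 sabins.
ΔA needed = 547.428 − 287.551 = 259.877 sabins.
Each m^2 of panel replacing the walls (plaster on masonry) adds (0.78 − 0.03) = 0.75 sabins.
Area = ΔA/Δα = 259.877/0.75 = 346.5 m^2.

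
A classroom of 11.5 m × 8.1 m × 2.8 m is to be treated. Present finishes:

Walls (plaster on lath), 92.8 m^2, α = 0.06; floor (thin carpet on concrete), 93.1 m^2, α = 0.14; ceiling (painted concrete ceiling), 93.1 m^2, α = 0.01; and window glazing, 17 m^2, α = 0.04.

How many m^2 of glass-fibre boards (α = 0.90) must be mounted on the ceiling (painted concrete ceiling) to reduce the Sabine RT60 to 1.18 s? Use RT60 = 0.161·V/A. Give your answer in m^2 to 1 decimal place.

17.3

Equivalent absorption area: A₁ = 92.8·0.06 + 93.1·0.14 + 93.1·0.01 + 17·0.04 = 20.213 m^2.
Required A₂ = 0.161·260.82/1.18 = 35.586 sabins.
Absorption to add: 35.586 − 20.213 = 15.373 sabins.
Each m^2 of panel replacing the ceiling (painted concrete ceiling) adds (0.90 − 0.01) = 0.89 sabins.
Panel area = 15.373 / 0.89 = 17.3 m^2.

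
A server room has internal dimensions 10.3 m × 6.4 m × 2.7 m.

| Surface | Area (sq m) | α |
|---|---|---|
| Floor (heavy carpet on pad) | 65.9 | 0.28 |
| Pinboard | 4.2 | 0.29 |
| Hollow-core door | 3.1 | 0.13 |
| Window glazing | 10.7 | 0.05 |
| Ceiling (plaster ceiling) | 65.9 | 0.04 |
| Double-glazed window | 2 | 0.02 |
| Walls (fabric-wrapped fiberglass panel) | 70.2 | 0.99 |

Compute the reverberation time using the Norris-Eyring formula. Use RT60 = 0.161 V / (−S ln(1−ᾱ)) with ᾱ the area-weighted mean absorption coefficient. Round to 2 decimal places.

S = Σ Sᵢ = 222.0 sq m.
Σ(Sᵢαᵢ) = 65.9×0.28 + 4.2×0.29 + 3.1×0.13 + 10.7×0.05 + 65.9×0.04 + 2×0.02 + 70.2×0.99 = 92.782.
Mean coefficient ᾱ = A/S = 0.4179.
−S·ln(1−ᾱ) = −222.0 × ln(1 − 0.4179) = 120.127.
V = 10.3 × 6.4 × 2.7 = 177.984 m³.
T = 0.161·V/[−S·ln(1−ᾱ)] = 0.161·177.984/120.127 = 0.24 s.

0.24 s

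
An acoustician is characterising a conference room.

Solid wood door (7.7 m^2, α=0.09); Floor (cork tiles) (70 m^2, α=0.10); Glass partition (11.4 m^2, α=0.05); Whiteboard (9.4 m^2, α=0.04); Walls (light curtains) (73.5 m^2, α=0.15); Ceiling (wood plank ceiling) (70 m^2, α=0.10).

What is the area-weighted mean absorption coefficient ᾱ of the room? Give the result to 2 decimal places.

0.11

S = Σ Sᵢ = 7.7 + 70 + 11.4 + 9.4 + 73.5 + 70 = 242.0 m^2.
A = 7.7·0.09 + 70·0.10 + 11.4·0.05 + 9.4·0.04 + 73.5·0.15 + 70·0.10 = 26.664 sabins.
ᾱ = 26.664 / 242.0 = 0.11.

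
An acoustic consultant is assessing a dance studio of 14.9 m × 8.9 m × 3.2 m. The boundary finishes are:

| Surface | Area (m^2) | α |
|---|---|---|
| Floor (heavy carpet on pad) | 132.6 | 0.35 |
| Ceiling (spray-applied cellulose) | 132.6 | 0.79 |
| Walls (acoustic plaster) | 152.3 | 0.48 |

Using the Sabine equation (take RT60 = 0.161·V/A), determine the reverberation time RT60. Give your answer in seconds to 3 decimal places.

Total absorption A = 132.6·0.35 + 132.6·0.79 + 152.3·0.48
  = 46.410 + 104.754 + 73.104 = 224.268 m^2 sabins.
V = 14.9·8.9·3.2 = 424.352 m³.
RT60 = 0.161 · V / A = 0.161 × 424.352 / 224.268 = 0.305 s.

0.305 seconds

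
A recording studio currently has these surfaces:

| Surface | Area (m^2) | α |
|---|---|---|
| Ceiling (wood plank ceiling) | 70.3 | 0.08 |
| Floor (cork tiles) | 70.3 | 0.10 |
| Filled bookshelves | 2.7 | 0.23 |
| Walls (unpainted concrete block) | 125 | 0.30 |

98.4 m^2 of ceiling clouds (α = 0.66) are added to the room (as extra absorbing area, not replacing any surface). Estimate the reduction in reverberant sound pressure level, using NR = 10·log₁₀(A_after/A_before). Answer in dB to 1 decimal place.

3.6 dB

Equivalent absorption area: A_before = 70.3×0.08 + 70.3×0.10 + 2.7×0.23 + 125×0.30 = 50.775 m^2.
Added absorption = 98.4 × 0.66 = 64.944 sabins.
New total A_after = 115.719 sabins.
NR = 10·log₁₀(115.719/50.775) = 3.6 dB.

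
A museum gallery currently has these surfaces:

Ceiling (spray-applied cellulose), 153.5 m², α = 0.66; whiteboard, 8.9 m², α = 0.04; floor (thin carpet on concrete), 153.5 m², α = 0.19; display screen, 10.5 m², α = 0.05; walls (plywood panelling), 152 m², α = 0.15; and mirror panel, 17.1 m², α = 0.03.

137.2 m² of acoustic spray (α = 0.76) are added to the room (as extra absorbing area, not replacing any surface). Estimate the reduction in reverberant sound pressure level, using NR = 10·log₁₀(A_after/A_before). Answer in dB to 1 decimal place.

Summing Sᵢαᵢ: 101.310 + 0.356 + 29.165 + 0.525 + 22.800 + 0.513 → A_before = 154.669 sabins.
Added absorption = 137.2 × 0.76 = 104.272 sabins.
A_after = 154.669 + 104.272 = 258.941 sabins.
NR = 10·log₁₀(258.941/154.669) = 2.2 dB.

2.2 dB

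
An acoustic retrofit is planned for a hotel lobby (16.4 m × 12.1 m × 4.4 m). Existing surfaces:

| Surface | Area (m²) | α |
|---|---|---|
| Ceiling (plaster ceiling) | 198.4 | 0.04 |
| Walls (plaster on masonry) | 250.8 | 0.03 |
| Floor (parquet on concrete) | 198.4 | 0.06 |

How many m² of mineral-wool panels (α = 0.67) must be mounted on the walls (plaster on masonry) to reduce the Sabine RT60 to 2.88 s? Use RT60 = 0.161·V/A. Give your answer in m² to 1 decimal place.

33.5

Summing Sᵢαᵢ: 7.936 + 7.524 + 11.904 → A₁ = 27.364 sabins.
V = 873.136 m³. Target absorption A₂ = 0.161 × 873.136 / 2.88 = 48.811 sabins.
Absorption to add: 48.811 − 27.364 = 21.447 sabins.
Net gain per m²: Δα = 0.67 − 0.03 = 0.64.
Panel area = 21.447 / 0.64 = 33.5 m².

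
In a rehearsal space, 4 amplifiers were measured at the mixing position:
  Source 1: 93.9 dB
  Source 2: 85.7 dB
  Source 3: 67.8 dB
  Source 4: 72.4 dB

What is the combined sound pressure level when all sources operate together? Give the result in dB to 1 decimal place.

Sum in the linear (power) domain: Σ 10^(Lᵢ/10) = 10^(93.9/10) + 10^(85.7/10) + 10^(67.8/10) + 10^(72.4/10) = 2.85e+09.
Back to dB: 10·log₁₀ Σ = 94.5 dB.

94.5 dB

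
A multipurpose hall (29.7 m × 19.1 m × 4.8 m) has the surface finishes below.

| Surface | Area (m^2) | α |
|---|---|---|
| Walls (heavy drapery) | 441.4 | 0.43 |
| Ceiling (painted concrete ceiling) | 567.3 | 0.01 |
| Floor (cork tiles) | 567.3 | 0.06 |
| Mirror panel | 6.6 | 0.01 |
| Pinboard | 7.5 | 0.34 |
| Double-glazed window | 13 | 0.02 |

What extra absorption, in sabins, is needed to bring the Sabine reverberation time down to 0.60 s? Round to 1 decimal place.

498.3 sabins

Summing Sᵢαᵢ: 189.802 + 5.673 + 34.038 + 0.066 + 2.550 + 0.260 → A₁ = 232.389 sabins.
Target A₂ = 0.161·2722.896/0.60 = 730.644 sabins (V = 2722.896 m³).
Additional absorption ΔA = 730.644 − 232.389 = 498.3 sabins.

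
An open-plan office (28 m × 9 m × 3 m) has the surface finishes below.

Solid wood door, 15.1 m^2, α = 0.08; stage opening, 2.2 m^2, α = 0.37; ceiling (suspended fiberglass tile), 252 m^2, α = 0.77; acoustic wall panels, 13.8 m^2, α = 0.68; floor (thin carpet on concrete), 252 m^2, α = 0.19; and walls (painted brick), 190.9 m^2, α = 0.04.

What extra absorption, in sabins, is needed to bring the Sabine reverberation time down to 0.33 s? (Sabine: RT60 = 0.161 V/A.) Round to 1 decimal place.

107.9 sabins

Summing Sᵢαᵢ: 1.208 + 0.814 + 194.040 + 9.384 + 47.880 + 7.636 → A₁ = 260.962 sabins.
Target A₂ = 0.161·756/0.33 = 368.836 sabins (V = 756 m³).
Additional absorption ΔA = 368.836 − 260.962 = 107.9 sabins.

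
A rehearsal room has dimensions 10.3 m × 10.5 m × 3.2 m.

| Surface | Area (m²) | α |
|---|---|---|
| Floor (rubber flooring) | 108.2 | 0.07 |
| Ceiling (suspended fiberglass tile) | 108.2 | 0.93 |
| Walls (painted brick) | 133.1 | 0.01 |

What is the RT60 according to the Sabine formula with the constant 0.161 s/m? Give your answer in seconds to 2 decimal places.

Total absorption A = 108.2×0.07 + 108.2×0.93 + 133.1×0.01
  = 7.574 + 100.626 + 1.331 = 109.531 m² sabins.
Volume V = 10.3 × 10.5 × 3.2 = 346.08 m³.
RT60 = 0.161 · V / A = 0.161 × 346.08 / 109.531 = 0.51 s.

0.51 s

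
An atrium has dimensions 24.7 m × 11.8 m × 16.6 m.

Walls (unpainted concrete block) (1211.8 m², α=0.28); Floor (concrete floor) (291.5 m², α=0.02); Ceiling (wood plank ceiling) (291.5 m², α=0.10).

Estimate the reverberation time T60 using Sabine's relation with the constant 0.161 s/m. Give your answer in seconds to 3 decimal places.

2.081 sec

Total absorption A = 1211.8·0.28 + 291.5·0.02 + 291.5·0.10
  = 339.304 + 5.830 + 29.150 = 374.284 m² sabins.
Room volume: 4838.236 m³.
RT60 = 0.161 · V / A = 0.161 × 4838.236 / 374.284 = 2.081 s.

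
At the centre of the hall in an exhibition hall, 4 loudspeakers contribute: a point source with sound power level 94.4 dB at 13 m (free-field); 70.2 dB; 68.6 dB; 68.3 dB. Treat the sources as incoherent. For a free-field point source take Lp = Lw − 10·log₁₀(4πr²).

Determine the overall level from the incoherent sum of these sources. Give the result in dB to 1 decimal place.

74.1 dB

Source at 13 m: Lp = 94.4 − 10·log₁₀(4π·13²) = 94.4 − 10·log₁₀(2123.717) = 61.1 dB.
Sum in the linear (power) domain: Σ 10^(Lᵢ/10) = 10^(61.1/10) + 10^(70.2/10) + 10^(68.6/10) + 10^(68.3/10) = 2.576e+07.
L_total = 10·log₁₀(2.576e+07) = 74.1 dB.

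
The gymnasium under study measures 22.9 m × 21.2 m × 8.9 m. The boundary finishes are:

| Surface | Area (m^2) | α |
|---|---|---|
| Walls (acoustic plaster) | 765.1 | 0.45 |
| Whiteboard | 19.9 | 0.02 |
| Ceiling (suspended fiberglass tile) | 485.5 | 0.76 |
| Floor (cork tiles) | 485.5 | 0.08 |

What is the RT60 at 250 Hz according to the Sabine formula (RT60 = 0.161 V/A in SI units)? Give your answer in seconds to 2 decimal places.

Total absorption A = 765.1*0.45 + 19.9*0.02 + 485.5*0.76 + 485.5*0.08
  = 344.295 + 0.398 + 368.980 + 38.840 = 752.513 m^2 sabins.
Volume V = 22.9 × 21.2 × 8.9 = 4320.772 m³.
T = 0.161 V/A = 0.161·4320.772/752.513 = 0.92 s.

0.92 s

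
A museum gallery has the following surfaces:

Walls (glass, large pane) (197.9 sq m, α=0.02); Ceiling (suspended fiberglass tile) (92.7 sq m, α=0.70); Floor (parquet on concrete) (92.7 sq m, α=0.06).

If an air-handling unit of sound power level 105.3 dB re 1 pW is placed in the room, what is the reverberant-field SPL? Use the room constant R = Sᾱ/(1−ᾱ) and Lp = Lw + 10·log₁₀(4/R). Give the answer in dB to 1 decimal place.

Σ(Sᵢαᵢ) = 197.9·0.02 + 92.7·0.70 + 92.7·0.06 = 74.410; total area S = 383.3 sq m.
ᾱ = 74.410/383.3 = 0.1941; R = Sᾱ/(1−ᾱ) = 74.410/(1−0.1941) = 92.332 sq m.
Lp = 105.3 + 10·log₁₀(4/92.332) = 105.3 + (-13.63) = 91.7 dB.

91.7 dB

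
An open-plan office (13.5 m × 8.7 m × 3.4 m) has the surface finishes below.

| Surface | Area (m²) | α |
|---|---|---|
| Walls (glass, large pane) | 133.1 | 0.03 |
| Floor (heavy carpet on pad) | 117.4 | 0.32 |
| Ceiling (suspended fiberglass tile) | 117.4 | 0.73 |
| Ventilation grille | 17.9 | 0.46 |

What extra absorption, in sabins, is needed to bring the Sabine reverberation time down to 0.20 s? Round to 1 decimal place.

186.0 sabins

Equivalent absorption area: A₁ = 133.1*0.03 + 117.4*0.32 + 117.4*0.73 + 17.9*0.46 = 135.497 m².
Target A₂ = 0.161·399.33/0.20 = 321.461 sabins (V = 399.33 m³).
Additional absorption ΔA = 321.461 − 135.497 = 186.0 sabins.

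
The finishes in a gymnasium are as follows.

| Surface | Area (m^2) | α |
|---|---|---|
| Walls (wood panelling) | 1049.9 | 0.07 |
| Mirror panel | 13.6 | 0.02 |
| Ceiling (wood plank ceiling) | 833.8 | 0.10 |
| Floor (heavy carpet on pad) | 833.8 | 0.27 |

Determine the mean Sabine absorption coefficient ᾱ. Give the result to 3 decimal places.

S = Σ Sᵢ = 1049.9 + 13.6 + 833.8 + 833.8 = 2731.1 m^2.
A = 1049.9*0.07 + 13.6*0.02 + 833.8*0.10 + 833.8*0.27 = 382.271 sabins.
ᾱ = A/S = 0.140.

0.140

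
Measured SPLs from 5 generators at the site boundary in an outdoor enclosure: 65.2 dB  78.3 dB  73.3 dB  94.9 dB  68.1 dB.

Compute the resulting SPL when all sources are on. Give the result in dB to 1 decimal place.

95.0 dB

Converting to relative power and adding: 10^(65.2/10) + 10^(78.3/10) + 10^(73.3/10) + 10^(94.9/10) + 10^(68.1/10) = 3.189e+09.
Combined level = 10 log₁₀(3.189e+09) = 95.0 dB.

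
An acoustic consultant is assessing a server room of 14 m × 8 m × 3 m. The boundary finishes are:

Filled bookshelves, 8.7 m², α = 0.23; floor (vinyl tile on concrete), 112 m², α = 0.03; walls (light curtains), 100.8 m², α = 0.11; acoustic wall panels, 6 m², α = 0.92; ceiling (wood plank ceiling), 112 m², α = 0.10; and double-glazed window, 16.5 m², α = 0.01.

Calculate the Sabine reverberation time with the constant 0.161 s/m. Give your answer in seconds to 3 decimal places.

1.623 sec

Total absorption A = 8.7*0.23 + 112*0.03 + 100.8*0.11 + 6*0.92 + 112*0.10 + 16.5*0.01
  = 2.001 + 3.360 + 11.088 + 5.520 + 11.200 + 0.165 = 33.334 m² sabins.
Volume V = 14 × 8 × 3 = 336 m³.
T = 0.161 V/A = 0.161·336/33.334 = 1.623 s.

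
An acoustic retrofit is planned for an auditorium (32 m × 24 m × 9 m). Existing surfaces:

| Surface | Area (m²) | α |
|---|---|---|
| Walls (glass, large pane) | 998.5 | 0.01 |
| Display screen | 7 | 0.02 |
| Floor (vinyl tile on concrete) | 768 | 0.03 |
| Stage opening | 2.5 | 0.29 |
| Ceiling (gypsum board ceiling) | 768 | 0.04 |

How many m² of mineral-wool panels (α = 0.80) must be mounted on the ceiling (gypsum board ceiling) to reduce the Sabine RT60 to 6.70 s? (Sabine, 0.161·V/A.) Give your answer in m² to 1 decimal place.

133.5

Equivalent absorption area: A₁ = 998.5×0.01 + 7×0.02 + 768×0.03 + 2.5×0.29 + 768×0.04 = 64.610 m².
Required A₂ = 0.161·6912/6.70 = 166.094 sabins.
Absorption to add: 166.094 − 64.610 = 101.484 sabins.
Each m² of panel replacing the ceiling (gypsum board ceiling) adds (0.80 − 0.04) = 0.76 sabins.
Area = ΔA/Δα = 101.484/0.76 = 133.5 m².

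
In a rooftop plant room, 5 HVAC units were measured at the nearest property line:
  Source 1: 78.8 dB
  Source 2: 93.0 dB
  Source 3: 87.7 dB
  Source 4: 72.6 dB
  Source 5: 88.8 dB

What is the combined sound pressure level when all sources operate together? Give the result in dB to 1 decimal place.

95.4 dB

Σ 10^(Lᵢ/10) = 3.437e+09.
L_total = 10·log₁₀(3.437e+09) = 95.4 dB.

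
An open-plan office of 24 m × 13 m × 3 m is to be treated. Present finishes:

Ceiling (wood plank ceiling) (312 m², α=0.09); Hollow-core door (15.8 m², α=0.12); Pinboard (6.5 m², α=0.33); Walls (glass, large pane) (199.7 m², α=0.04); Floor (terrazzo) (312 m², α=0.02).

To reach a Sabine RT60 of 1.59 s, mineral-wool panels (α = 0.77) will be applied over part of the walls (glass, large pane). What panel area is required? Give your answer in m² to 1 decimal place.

66.3

Summing Sᵢαᵢ: 28.080 + 1.896 + 2.145 + 7.988 + 6.240 → A₁ = 46.349 sabins.
Required A₂ = 0.161·936/1.59 = 94.777 sabins.
ΔA needed = 94.777 − 46.349 = 48.428 sabins.
Each m² of panel replacing the walls (glass, large pane) adds (0.77 − 0.04) = 0.73 sabins.
Area = ΔA/Δα = 48.428/0.73 = 66.3 m².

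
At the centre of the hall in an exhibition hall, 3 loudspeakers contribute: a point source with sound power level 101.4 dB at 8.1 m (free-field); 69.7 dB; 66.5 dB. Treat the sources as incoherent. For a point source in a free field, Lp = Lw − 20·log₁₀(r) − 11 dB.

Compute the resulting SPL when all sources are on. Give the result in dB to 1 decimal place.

Source at 8.1 m: Lp = 101.4 − 20·log₁₀(8.1) − 11 = 72.2 dB.
Sum in the linear (power) domain: Σ 10^(Lᵢ/10) = 10^(72.2/10) + 10^(69.7/10) + 10^(66.5/10) = 3.04e+07.
Combined level = 10 log₁₀(3.04e+07) = 74.8 dB.

74.8 dB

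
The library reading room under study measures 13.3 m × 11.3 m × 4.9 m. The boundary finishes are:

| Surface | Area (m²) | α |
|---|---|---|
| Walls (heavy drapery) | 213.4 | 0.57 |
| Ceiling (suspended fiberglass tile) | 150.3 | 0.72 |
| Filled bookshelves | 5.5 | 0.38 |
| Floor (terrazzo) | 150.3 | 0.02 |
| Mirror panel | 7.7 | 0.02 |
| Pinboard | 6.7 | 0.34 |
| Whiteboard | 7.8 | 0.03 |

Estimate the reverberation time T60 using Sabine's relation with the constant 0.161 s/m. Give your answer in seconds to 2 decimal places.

0.50 sec

Summing Sᵢαᵢ: 121.638 + 108.216 + 2.090 + 3.006 + 0.154 + 2.278 + 0.234 → A = 237.616 sabins.
V = 13.3·11.3·4.9 = 736.421 m³.
Sabine: RT60 = 0.161 × 736.421 / 237.616 = 0.50 s.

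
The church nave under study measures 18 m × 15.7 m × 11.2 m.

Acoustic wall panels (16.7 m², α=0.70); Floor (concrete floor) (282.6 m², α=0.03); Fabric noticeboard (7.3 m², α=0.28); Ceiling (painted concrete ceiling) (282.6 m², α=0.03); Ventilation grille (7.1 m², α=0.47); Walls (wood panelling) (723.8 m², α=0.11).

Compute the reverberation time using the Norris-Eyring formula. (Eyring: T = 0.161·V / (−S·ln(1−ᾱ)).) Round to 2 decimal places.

S = Σ Sᵢ = 1320.1 m².
Absorption A = 16.7·0.70 + 282.6·0.03 + 7.3·0.28 + 282.6·0.03 + 7.1·0.47 + 723.8·0.11 = 113.645 sabins.
ᾱ = 113.645 / 1320.1 = 0.0861.
−S·ln(1−ᾱ) = −1320.1 × ln(1 − 0.0861) = 118.854.
V = 18 × 15.7 × 11.2 = 3165.12 m³.
T = 0.161·V/[−S·ln(1−ᾱ)] = 0.161·3165.12/118.854 = 4.29 s.

4.29 s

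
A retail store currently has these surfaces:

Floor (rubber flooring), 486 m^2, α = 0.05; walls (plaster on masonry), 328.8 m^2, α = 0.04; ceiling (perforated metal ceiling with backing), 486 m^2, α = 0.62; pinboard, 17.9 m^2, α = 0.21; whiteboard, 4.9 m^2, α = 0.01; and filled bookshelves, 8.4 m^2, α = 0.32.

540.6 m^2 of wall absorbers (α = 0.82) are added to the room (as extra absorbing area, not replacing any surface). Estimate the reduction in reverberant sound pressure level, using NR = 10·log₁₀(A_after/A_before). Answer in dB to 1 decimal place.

3.6 dB

Total absorption A_before = 486·0.05 + 328.8·0.04 + 486·0.62 + 17.9·0.21 + 4.9·0.01 + 8.4·0.32
  = 24.300 + 13.152 + 301.320 + 3.759 + 0.049 + 2.688 = 345.268 m^2 sabins.
Treatment contributes 540.6·0.82 = 443.292 sabins.
New total A_after = 788.560 sabins.
Reduction = 10 log₁₀(A_after/A_before) = 10 log₁₀(2.2839) = 3.6 dB.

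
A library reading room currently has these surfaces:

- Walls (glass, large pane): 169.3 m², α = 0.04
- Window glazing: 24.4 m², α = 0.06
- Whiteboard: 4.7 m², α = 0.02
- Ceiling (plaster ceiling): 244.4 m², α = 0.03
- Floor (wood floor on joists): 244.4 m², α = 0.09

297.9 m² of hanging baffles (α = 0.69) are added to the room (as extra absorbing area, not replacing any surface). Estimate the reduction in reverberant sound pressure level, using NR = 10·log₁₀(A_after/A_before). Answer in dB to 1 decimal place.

8.1 dB

A_before = Σ Sᵢαᵢ = 169.3*0.04 + 24.4*0.06 + 4.7*0.02 + 244.4*0.03 + 244.4*0.09 = 37.658 sabins.
Added absorption = 297.9 × 0.69 = 205.551 sabins.
New total A_after = 243.209 sabins.
NR = 10·log₁₀(243.209/37.658) = 8.1 dB.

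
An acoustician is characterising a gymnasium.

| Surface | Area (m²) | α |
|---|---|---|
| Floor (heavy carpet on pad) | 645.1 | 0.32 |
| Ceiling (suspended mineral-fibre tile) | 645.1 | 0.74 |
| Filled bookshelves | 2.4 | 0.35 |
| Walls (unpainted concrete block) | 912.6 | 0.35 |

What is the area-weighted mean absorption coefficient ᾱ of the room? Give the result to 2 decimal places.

0.46

Total surface area S = 2205.2 m².
A = 645.1×0.32 + 645.1×0.74 + 2.4×0.35 + 912.6×0.35 = 1004.056 sabins.
ᾱ = 1004.056 / 2205.2 = 0.46.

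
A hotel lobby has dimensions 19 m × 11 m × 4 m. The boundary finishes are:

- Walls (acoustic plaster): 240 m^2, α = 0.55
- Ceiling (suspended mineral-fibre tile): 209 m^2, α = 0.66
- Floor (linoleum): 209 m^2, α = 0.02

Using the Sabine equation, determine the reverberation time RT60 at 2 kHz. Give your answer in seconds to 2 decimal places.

Equivalent absorption area: A = 240*0.55 + 209*0.66 + 209*0.02 = 274.120 m^2.
Volume V = 19 × 11 × 4 = 836 m³.
T = 0.161 V/A = 0.161·836/274.120 = 0.49 s.

0.49 sec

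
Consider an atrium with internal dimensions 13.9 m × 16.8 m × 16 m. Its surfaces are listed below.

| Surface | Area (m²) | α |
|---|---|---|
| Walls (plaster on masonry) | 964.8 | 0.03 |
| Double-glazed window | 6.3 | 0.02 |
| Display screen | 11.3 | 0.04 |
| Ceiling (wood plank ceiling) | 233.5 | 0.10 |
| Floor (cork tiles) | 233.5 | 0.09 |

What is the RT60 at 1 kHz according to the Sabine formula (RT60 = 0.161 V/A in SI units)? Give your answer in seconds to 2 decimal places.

Total absorption A = 964.8×0.03 + 6.3×0.02 + 11.3×0.04 + 233.5×0.10 + 233.5×0.09
  = 28.944 + 0.126 + 0.452 + 23.350 + 21.015 = 73.887 m² sabins.
Room volume: 3736.32 m³.
RT60 = 0.161 · V / A = 0.161 × 3736.32 / 73.887 = 8.14 s.

8.14 seconds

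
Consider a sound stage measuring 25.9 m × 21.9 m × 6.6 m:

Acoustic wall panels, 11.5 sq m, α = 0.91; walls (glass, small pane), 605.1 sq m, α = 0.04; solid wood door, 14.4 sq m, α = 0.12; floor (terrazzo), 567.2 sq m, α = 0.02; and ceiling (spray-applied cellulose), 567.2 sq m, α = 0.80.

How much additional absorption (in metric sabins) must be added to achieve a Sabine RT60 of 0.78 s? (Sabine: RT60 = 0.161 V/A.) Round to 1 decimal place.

Summing Sᵢαᵢ: 10.465 + 24.204 + 1.728 + 11.344 + 453.760 → A₁ = 501.501 sabins.
For T = 0.78 s, need A₂ = 0.161·V/T = 0.161·3743.586/0.78 = 772.715 sabins.
Shortfall: 772.715 − 501.501 = 271.2 sabins.

271.2 sabins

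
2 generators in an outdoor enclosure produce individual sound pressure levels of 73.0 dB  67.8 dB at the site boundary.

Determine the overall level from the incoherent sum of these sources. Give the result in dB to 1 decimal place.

Σ 10^(Lᵢ/10) = 2.598e+07.
Combined level = 10 log₁₀(2.598e+07) = 74.1 dB.

74.1 dB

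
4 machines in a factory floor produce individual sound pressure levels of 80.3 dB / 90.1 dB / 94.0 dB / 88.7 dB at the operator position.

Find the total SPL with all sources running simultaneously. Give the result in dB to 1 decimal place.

96.4 dB

Converting to relative power and adding: 10^(80.3/10) + 10^(90.1/10) + 10^(94.0/10) + 10^(88.7/10) = 4.384e+09.
L_total = 10·log₁₀(4.384e+09) = 96.4 dB.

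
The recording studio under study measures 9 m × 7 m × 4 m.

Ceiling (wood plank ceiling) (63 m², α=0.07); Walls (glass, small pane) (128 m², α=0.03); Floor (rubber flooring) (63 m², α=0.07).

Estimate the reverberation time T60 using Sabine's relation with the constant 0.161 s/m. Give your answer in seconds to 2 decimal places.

3.20 sec

Summing Sᵢαᵢ: 4.410 + 3.840 + 4.410 → A = 12.660 sabins.
Room volume: 252 m³.
T = 0.161 V/A = 0.161·252/12.660 = 3.20 s.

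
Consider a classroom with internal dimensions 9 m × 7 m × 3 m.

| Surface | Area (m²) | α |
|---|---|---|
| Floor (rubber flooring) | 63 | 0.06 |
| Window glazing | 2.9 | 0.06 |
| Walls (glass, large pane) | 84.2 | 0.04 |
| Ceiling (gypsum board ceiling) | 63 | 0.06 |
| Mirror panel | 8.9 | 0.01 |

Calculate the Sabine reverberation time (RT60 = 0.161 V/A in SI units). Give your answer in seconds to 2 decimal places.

2.72 seconds

Equivalent absorption area: A = 63*0.06 + 2.9*0.06 + 84.2*0.04 + 63*0.06 + 8.9*0.01 = 11.191 m².
V = 9·7·3 = 189 m³.
T = 0.161 V/A = 0.161·189/11.191 = 2.72 s.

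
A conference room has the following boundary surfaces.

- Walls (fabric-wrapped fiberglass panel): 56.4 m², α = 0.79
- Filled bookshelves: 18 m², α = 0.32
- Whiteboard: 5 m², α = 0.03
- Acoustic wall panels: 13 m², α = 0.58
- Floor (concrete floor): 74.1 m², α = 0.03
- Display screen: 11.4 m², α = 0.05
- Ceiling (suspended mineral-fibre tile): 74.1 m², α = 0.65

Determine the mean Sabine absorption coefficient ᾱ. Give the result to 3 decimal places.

Total surface area S = 252.0 m².
Σ(Sᵢαᵢ) = 56.4·0.79 + 18·0.32 + 5·0.03 + 13·0.58 + 74.1·0.03 + 11.4·0.05 + 74.1·0.65 = 108.964.
ᾱ = 108.964 / 252.0 = 0.432.

0.432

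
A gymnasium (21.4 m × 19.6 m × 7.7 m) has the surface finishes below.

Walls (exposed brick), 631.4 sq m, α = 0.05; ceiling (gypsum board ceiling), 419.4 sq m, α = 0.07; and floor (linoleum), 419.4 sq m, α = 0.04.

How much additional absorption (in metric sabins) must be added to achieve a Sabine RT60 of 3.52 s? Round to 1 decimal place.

Equivalent absorption area: A₁ = 631.4×0.05 + 419.4×0.07 + 419.4×0.04 = 77.704 sq m.
Target A₂ = 0.161·3229.688/3.52 = 147.722 sabins (V = 3229.688 m³).
ΔA = A₂ − A₁ = 147.722 − 77.704 = 70.0 sabins.

70.0 sabins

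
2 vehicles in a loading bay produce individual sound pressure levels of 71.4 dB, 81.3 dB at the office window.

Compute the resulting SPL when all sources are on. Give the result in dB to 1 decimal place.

Σ 10^(Lᵢ/10) = 1.487e+08.
L_total = 10·log₁₀(1.487e+08) = 81.7 dB.

81.7 dB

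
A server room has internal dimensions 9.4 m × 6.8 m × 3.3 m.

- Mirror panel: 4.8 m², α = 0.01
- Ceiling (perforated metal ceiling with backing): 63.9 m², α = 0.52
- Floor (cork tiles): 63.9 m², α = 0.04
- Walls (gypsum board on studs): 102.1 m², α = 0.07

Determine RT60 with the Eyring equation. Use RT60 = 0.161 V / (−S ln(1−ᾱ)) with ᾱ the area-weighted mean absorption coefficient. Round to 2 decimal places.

S = Σ Sᵢ = 234.7 m².
Σ(Sᵢαᵢ) = 4.8×0.01 + 63.9×0.52 + 63.9×0.04 + 102.1×0.07 = 42.979.
ᾱ = 42.979 / 234.7 = 0.1831.
Eyring denominator: −S ln(1−ᾱ) = 47.465.
V = 9.4 × 6.8 × 3.3 = 210.936 m³.
T = 0.161·V/[−S·ln(1−ᾱ)] = 0.161·210.936/47.465 = 0.72 s.

0.72 sec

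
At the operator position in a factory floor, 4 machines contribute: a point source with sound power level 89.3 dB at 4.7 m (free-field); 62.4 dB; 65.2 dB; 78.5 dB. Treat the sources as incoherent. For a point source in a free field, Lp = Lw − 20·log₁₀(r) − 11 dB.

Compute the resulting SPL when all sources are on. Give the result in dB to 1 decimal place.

Source at 4.7 m: Lp = 89.3 − 20·log₁₀(4.7) − 11 = 64.9 dB.
Sum in the linear (power) domain: Σ 10^(Lᵢ/10) = 10^(64.9/10) + 10^(62.4/10) + 10^(65.2/10) + 10^(78.5/10) = 7.893e+07.
Back to dB: 10·log₁₀ Σ = 79.0 dB.

79.0 dB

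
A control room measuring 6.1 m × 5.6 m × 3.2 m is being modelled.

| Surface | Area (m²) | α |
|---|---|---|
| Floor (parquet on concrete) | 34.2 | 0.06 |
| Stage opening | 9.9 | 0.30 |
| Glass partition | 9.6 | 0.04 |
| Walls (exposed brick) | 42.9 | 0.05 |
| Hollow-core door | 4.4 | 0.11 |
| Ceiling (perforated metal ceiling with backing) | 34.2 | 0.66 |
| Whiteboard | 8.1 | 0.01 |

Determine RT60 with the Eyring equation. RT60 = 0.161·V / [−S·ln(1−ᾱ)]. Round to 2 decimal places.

0.51 s

S = Σ Sᵢ = 143.3 m².
Σ(Sᵢαᵢ) = 34.2·0.06 + 9.9·0.30 + 9.6·0.04 + 42.9·0.05 + 4.4·0.11 + 34.2·0.66 + 8.1·0.01 = 30.688.
ᾱ = 30.688 / 143.3 = 0.2142.
−S·ln(1−ᾱ) = −143.3 × ln(1 − 0.2142) = 34.543.
V = 6.1 × 5.6 × 3.2 = 109.312 m³.
T = 0.161·V/[−S·ln(1−ᾱ)] = 0.161·109.312/34.543 = 0.51 s.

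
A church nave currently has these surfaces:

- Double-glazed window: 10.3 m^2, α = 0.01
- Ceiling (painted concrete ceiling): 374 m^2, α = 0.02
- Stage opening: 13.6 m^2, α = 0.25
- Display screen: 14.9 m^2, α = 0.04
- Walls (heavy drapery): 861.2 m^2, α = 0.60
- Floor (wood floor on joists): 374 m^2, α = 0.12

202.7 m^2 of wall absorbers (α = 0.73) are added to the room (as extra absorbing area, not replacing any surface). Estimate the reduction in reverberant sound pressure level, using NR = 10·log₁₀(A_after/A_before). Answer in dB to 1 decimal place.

1.0 dB

Equivalent absorption area: A_before = 10.3·0.01 + 374·0.02 + 13.6·0.25 + 14.9·0.04 + 861.2·0.60 + 374·0.12 = 573.179 m^2.
Treatment contributes 202.7·0.73 = 147.971 sabins.
New total A_after = 721.150 sabins.
Reduction = 10 log₁₀(A_after/A_before) = 10 log₁₀(1.2582) = 1.0 dB.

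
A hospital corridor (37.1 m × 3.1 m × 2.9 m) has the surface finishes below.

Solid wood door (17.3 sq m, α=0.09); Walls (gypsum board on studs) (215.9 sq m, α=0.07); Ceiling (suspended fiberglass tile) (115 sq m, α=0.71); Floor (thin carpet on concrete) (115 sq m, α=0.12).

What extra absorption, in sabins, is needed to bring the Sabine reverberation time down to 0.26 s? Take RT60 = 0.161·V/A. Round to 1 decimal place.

94.4 sabins

Summing Sᵢαᵢ: 1.557 + 15.113 + 81.650 + 13.800 → A₁ = 112.120 sabins.
Target A₂ = 0.161·333.529/0.26 = 206.531 sabins (V = 333.529 m³).
Additional absorption ΔA = 206.531 − 112.120 = 94.4 sabins.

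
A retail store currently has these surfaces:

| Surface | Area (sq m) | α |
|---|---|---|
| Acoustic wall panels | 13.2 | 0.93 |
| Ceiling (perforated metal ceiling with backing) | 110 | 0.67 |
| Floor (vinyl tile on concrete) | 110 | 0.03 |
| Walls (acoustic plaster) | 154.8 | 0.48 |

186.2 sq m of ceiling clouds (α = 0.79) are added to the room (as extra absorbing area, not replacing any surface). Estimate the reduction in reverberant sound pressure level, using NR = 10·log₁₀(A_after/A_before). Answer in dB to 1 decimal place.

A_before = Σ Sᵢαᵢ = 13.2*0.93 + 110*0.67 + 110*0.03 + 154.8*0.48 = 163.580 sabins.
Treatment contributes 186.2·0.79 = 147.098 sabins.
A_after = 163.580 + 147.098 = 310.678 sabins.
NR = 10·log₁₀(310.678/163.580) = 2.8 dB.

2.8 dB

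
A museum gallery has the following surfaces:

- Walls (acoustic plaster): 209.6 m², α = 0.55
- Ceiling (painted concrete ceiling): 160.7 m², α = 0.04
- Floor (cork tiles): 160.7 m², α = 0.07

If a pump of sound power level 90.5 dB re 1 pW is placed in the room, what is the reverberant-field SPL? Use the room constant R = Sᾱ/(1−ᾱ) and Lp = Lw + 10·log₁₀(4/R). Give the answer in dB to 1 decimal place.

74.0 dB

A = 132.957 sabins; S = 531.0 m².
ᾱ = 0.2504, so room constant R = A/(1−ᾱ) = 177.371 m².
Lp = 90.5 + 10·log₁₀(4/177.371) = 90.5 + (-16.47) = 74.0 dB.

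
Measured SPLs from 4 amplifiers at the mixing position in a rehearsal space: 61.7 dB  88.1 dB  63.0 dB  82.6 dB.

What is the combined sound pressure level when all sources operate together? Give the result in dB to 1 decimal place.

89.2 dB

Sum in the linear (power) domain: Σ 10^(Lᵢ/10) = 10^(61.7/10) + 10^(88.1/10) + 10^(63.0/10) + 10^(82.6/10) = 8.311e+08.
Combined level = 10 log₁₀(8.311e+08) = 89.2 dB.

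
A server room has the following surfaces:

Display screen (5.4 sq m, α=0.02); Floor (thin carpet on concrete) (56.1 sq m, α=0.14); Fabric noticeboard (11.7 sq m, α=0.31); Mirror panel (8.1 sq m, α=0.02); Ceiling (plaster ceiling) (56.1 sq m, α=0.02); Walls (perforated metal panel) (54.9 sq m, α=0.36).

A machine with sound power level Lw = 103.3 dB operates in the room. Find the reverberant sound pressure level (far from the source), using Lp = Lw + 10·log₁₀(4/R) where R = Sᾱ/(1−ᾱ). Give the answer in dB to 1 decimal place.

A = 32.637 sabins; S = 192.3 sq m.
ᾱ = 0.1697, so room constant R = A/(1−ᾱ) = 39.307 sq m.
Lp = Lw + 10 log₁₀(4/R) = 103.3 -9.92 = 93.4 dB.

93.4 dB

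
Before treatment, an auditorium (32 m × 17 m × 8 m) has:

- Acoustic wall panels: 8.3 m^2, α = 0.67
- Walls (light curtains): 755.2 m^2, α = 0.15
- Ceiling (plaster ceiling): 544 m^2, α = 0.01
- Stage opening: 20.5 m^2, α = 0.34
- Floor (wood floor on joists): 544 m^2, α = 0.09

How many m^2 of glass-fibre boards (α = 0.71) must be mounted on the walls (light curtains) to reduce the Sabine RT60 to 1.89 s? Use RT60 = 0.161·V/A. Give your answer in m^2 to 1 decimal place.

340.2

Total absorption A₁ = 8.3·0.67 + 755.2·0.15 + 544·0.01 + 20.5·0.34 + 544·0.09
  = 5.561 + 113.280 + 5.440 + 6.970 + 48.960 = 180.211 m^2 sabins.
V = 4352 m³. Target absorption A₂ = 0.161 × 4352 / 1.89 = 370.726 sabins.
ΔA needed = 370.726 − 180.211 = 190.515 sabins.
Each m^2 of panel replacing the walls (light curtains) adds (0.71 − 0.15) = 0.56 sabins.
Panel area = 190.515 / 0.56 = 340.2 m^2.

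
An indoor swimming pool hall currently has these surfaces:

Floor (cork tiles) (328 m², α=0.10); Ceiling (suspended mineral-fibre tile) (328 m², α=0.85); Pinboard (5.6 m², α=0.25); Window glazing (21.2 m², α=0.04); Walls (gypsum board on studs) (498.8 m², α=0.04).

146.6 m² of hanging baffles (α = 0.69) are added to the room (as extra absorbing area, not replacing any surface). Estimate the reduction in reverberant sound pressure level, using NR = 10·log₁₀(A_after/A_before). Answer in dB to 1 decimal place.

1.1 dB

A_before = Σ Sᵢαᵢ = 328×0.10 + 328×0.85 + 5.6×0.25 + 21.2×0.04 + 498.8×0.04 = 333.800 sabins.
Added absorption = 146.6 × 0.69 = 101.154 sabins.
New total A_after = 434.954 sabins.
Reduction = 10 log₁₀(A_after/A_before) = 10 log₁₀(1.3030) = 1.1 dB.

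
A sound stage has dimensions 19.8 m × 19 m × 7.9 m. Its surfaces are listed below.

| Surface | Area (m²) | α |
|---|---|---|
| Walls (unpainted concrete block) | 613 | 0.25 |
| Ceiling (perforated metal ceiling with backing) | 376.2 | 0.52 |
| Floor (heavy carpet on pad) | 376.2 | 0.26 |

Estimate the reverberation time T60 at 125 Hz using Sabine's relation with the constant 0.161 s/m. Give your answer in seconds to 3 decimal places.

1.071 s

Equivalent absorption area: A = 613*0.25 + 376.2*0.52 + 376.2*0.26 = 446.686 m².
V = 19.8·19·7.9 = 2971.98 m³.
Sabine: RT60 = 0.161 × 2971.98 / 446.686 = 1.071 s.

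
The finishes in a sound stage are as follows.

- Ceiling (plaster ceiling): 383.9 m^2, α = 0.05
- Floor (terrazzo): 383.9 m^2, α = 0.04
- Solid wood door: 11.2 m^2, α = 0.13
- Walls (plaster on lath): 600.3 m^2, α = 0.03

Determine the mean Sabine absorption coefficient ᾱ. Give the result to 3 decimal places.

S = Σ Sᵢ = 383.9 + 383.9 + 11.2 + 600.3 = 1379.3 m^2.
A = 383.9·0.05 + 383.9·0.04 + 11.2·0.13 + 600.3·0.03 = 54.016 sabins.
ᾱ = A/S = 0.039.

0.039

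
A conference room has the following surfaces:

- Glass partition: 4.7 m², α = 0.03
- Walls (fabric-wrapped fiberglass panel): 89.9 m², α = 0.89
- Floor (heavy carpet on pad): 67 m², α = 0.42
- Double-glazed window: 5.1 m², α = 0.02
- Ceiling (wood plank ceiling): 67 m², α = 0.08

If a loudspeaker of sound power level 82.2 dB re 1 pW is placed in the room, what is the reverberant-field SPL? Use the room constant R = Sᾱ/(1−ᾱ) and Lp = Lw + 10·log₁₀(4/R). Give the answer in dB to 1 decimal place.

64.8 dB

Σ(Sᵢαᵢ) = 4.7·0.03 + 89.9·0.89 + 67·0.42 + 5.1·0.02 + 67·0.08 = 113.754; total area S = 233.7 m².
ᾱ = 0.4868, so room constant R = A/(1−ᾱ) = 221.656 m².
Lp = 82.2 + 10·log₁₀(4/221.656) = 82.2 + (-17.44) = 64.8 dB.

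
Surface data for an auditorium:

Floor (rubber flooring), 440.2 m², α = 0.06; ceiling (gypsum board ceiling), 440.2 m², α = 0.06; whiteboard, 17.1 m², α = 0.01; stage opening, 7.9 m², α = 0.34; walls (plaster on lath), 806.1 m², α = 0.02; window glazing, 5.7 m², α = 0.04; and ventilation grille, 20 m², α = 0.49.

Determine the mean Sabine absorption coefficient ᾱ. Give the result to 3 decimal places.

S = Σ Sᵢ = 440.2 + 440.2 + 17.1 + 7.9 + 806.1 + 5.7 + 20 = 1737.2 m².
A = 440.2·0.06 + 440.2·0.06 + 17.1·0.01 + 7.9·0.34 + 806.1·0.02 + 5.7·0.04 + 20·0.49 = 81.831 sabins.
ᾱ = A/S = 0.047.

0.047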